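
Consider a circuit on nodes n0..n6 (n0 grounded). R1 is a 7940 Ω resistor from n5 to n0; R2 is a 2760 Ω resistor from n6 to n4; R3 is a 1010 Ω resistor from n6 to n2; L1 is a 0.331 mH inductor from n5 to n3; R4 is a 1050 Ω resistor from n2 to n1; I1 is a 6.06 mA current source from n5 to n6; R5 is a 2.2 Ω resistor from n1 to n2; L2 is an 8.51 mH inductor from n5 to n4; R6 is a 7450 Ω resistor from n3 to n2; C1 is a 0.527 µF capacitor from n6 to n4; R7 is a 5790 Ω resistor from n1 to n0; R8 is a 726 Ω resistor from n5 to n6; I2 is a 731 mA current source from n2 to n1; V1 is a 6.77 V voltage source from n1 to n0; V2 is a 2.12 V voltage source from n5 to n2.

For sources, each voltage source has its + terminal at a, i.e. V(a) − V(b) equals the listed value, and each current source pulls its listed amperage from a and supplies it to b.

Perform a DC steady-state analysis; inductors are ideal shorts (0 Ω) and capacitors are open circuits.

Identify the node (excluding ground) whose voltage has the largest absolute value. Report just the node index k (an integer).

6

Apply KCL at each of the 6 non-ground nodes and solve the resulting linear system.
Node n1: branches {R4, R5, R7, I2, V1} → V_1 = 6.770
Node n2: branches {R3, R4, R5, R6, I2, V2} → V_2 = 5.163
Node n3: branches {L1, R6} → V_3 = 7.283
Node n4: branches {R2, L2, C1} → V_4 = 7.283
Node n5: branches {R1, L1, I1, L2, R8, V2} → V_5 = 7.283
Node n6: branches {R2, R3, I1, C1, R8} → V_6 = 8.734
Source currents: i(L1)=0.0002846, i(L2)=-0.0005257, i(V1)=-0.002087, i(V2)=-0.004737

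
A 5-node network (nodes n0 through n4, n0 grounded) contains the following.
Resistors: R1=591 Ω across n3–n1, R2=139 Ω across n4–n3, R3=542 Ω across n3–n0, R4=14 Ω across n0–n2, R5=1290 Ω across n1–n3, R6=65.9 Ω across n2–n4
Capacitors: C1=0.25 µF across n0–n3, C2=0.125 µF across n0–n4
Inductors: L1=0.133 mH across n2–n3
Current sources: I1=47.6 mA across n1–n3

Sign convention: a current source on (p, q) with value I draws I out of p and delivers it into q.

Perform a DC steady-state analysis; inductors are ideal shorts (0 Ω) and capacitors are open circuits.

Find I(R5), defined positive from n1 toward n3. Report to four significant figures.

MNA unknowns: 4 node voltages V₁..V_4 plus 1 source current (L1)
R1: Y=0.001692 on G[3,1]
R2: Y=0.007194 on G[4,3]
R3: Y=0.001845 on G[3,0]
R4: Y=0.07143 on G[0,2]
C1: Y=0.000 on G[0,3]
L1: row V2−V3=0, i_L1 at 2,3
C2: Y=0.000 on G[0,4]
R5: Y=0.0007752 on G[1,3]
R6: Y=0.01517 on G[2,4]
I1: z[1]−=0.0476, z[3]+=0.0476
solve → V1=-19.29, V2=0.000, V3=0.000, V4=0.000
aux → i_L1=0.000

-0.01496 A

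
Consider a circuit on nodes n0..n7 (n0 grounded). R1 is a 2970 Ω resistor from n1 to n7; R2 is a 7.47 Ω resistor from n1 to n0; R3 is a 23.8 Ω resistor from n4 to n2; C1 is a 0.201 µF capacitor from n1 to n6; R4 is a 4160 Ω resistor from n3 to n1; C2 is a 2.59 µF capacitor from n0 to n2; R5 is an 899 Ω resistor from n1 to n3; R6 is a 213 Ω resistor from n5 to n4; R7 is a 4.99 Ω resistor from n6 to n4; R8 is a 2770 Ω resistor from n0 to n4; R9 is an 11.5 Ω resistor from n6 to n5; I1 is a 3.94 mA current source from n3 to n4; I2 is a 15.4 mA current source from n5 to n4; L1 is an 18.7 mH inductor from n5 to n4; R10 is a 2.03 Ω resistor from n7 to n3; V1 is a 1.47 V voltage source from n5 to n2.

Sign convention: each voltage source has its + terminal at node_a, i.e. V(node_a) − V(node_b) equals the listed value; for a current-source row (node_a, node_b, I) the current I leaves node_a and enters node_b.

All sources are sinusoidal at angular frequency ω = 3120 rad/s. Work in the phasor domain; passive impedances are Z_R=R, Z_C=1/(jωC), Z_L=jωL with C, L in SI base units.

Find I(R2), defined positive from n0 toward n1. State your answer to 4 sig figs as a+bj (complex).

0.003651-0.0007247j A

Apply KCL at each of the 7 non-ground nodes and solve the resulting linear system.
Node n1: branches {R1, R2, C1, R4, R5} → V_1 = -0.02728+0.005414j
Node n2: branches {R3, C2, V1} → V_2 = -0.06860-0.4067j
Node n3: branches {R4, R5, I1, R10} → V_3 = -2.360+0.005414j
Node n4: branches {R3, R6, R7, R8, I1, I2, L1} → V_4 = 1.011-0.4721j
Node n5: branches {R6, R9, I2, L1, V1} → V_5 = 1.401-0.4067j
Node n6: branches {C1, R7, R9} → V_6 = 1.128-0.4548j
Node n7: branches {R1, R10} → V_7 = -2.358+0.005414j
Source currents: i(V1)=-0.04209+0.002193j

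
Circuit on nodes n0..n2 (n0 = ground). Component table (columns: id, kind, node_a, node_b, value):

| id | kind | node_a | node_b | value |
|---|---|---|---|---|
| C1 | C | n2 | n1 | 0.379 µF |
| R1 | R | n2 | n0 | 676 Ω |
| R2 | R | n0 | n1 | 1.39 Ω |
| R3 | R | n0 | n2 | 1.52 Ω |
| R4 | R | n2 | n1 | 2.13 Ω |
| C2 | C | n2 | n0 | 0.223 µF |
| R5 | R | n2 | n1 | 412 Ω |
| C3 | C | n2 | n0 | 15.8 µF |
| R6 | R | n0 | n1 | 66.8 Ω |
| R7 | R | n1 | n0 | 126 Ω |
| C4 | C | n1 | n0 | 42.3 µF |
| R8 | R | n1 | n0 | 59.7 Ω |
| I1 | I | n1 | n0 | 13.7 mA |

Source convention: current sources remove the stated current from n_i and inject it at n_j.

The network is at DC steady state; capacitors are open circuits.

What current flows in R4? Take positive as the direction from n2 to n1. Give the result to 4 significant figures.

0.003625 A

Element admittances at DC:
  Y(C1) = 0.000 S between n2,n1
  Y(R1) = 0.001479 S between n2,n0
  Y(R2) = 0.7194 S between n0,n1
  Y(R3) = 0.6579 S between n0,n2
  Y(R4) = 0.4695 S between n2,n1
  Y(C2) = 0.000 S between n2,n0
  Y(R5) = 0.002427 S between n2,n1
  Y(C3) = 0.000 S between n2,n0
  Y(R6) = 0.01497 S between n0,n1
  Y(R7) = 0.007937 S between n1,n0
  Y(C4) = 0.000 S between n1,n0
  Y(R8) = 0.01675 S between n1,n0
  I1: injects 0.0137 A into n0 (from n1)
Assemble and solve the 2×2 MNA system:
  V(n1)=-0.01325  V(n2)=-0.005526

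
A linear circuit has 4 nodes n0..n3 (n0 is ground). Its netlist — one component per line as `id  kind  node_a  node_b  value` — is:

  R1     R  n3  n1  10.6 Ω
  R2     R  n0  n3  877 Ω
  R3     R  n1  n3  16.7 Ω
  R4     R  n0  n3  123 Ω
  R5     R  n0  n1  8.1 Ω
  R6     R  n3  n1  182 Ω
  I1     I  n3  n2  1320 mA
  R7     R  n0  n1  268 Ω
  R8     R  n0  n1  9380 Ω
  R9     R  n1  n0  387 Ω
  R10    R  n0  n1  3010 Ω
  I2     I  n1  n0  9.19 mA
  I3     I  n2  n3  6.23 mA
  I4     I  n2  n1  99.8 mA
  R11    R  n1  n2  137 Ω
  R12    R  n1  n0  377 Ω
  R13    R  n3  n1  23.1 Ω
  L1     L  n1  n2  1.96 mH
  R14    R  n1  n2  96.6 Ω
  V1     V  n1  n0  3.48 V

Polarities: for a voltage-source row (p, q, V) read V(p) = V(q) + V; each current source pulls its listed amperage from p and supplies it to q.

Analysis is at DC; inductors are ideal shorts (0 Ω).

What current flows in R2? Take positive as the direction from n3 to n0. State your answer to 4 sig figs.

Element admittances at DC:
  Y(R1) = 0.09434 S between n3,n1
  Y(R2) = 0.001140 S between n0,n3
  Y(R3) = 0.05988 S between n1,n3
  Y(R4) = 0.008130 S between n0,n3
  Y(R5) = 0.1235 S between n0,n1
  Y(R6) = 0.005495 S between n3,n1
  I1: injects 1.32 A into n2 (from n3)
  Y(R7) = 0.003731 S between n0,n1
  Y(R8) = 0.0001066 S between n0,n1
  Y(R9) = 0.002584 S between n1,n0
  Y(R10) = 0.0003322 S between n0,n1
  I2: injects 0.00919 A into n0 (from n1)
  I3: injects 0.00623 A into n3 (from n2)
  I4: injects 0.0998 A into n1 (from n2)
  Y(R11) = 0.007299 S between n1,n2
  Y(R12) = 0.002653 S between n1,n0
  Y(R13) = 0.04329 S between n3,n1
  L1: short n1↔n2 (DC inductor)
  Y(R14) = 0.01035 S between n1,n2
  V1: constraint V(n1)−V(n0) = 3.48
Assemble and solve the 5×5 MNA system:
  V(n1)=3.480  V(n2)=3.480  V(n3)=-2.861
  i(L1)=-1.214  i(V1)=-0.4450

-0.003262 A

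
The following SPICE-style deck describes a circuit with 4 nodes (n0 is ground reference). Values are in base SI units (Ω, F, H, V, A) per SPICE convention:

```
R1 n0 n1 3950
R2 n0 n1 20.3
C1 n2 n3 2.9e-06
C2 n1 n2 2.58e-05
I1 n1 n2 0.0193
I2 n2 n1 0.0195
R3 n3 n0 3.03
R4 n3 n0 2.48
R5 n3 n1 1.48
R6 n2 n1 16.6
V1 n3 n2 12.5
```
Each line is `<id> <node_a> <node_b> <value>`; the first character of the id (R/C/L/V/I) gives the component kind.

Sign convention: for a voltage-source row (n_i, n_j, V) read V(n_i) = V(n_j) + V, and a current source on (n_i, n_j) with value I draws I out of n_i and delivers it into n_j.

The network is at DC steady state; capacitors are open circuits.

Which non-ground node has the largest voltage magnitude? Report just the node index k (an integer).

2

Apply KCL at each of the 3 non-ground nodes and solve the resulting linear system.
Node n1: branches {R1, R2, C2, I1, I2, R5, R6} → V_1 = -0.9014
Node n2: branches {C1, C2, I1, I2, R6, V1} → V_2 = -12.44
Node n3: branches {C1, R3, R4, R5, V1} → V_3 = 0.06087
Source currents: i(V1)=-0.6948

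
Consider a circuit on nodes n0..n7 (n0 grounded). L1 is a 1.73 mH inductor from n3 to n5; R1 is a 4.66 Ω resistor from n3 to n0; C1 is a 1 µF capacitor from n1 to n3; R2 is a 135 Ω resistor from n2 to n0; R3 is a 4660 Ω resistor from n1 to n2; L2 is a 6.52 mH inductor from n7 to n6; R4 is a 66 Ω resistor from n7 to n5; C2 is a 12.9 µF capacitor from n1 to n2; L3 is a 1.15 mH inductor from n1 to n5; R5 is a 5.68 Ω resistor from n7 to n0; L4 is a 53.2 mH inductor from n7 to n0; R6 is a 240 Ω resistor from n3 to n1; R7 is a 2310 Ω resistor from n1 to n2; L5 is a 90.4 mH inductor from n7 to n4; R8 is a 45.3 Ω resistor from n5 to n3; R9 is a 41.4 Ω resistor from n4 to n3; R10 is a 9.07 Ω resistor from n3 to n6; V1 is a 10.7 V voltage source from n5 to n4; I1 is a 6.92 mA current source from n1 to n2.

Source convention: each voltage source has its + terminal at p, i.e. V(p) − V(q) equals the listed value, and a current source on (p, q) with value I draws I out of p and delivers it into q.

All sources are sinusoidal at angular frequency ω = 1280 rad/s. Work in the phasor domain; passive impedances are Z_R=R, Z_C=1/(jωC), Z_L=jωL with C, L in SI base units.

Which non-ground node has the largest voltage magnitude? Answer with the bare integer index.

4

Apply KCL at each of the 7 non-ground nodes and solve the resulting linear system.
Node n1: branches {C1, R3, C2, L3, R6, R7, I1} → V_1 = 0.3110+0.2868j
Node n2: branches {R2, R3, C2, R7, I1} → V_2 = 0.3173+0.01026j
Node n3: branches {L1, R1, C1, R6, R8, R9, R10} → V_3 = 0.05019-0.2352j
Node n4: branches {L5, R9, V1} → V_4 = -10.39+0.2909j
Node n5: branches {L1, R4, L3, R8, V1} → V_5 = 0.3072+0.2909j
Node n6: branches {L2, R10} → V_6 = 0.2258+0.1165j
Node n7: branches {L2, R4, R5, L4, L5} → V_7 = -0.09772+0.2781j
Source currents: i(V1)=-0.2521+0.1017j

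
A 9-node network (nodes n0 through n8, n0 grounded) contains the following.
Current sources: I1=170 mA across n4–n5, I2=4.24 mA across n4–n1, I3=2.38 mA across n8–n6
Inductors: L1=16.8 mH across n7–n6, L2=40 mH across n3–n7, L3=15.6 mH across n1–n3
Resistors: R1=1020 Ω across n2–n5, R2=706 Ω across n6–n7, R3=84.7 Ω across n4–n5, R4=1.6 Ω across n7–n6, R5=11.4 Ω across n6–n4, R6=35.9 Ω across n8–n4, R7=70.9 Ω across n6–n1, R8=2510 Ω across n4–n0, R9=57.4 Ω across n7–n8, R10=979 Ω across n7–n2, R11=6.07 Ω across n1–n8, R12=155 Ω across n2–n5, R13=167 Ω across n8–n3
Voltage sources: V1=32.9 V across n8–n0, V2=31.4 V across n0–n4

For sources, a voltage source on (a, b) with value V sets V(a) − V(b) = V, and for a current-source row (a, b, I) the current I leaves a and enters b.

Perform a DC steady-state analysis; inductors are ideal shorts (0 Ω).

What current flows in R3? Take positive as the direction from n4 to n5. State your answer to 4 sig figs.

-0.1945 A

Apply KCL at each of the 8 non-ground nodes and solve the resulting linear system.
Node n1: branches {I2, R7, L3, R11} → V_1 = 12.39
Node n2: branches {R1, R10, R12} → V_2 = -11.62
Node n3: branches {L2, L3, R13} → V_3 = 12.39
Node n4: branches {I1, I2, R3, R5, R6, R8, V2} → V_4 = -31.40
Node n5: branches {I1, R1, R3, R12} → V_5 = -14.92
Node n6: branches {L1, R2, R4, R5, R7, I3} → V_6 = 12.39
Node n7: branches {L1, R2, R4, L2, R9, R10} → V_7 = 12.39
Node n8: branches {R6, I3, R9, R11, R13, V1} → V_8 = 32.90
Source currents: i(L1)=3.839, i(L2)=3.506, i(L3)=3.383, i(V1)=-5.653, i(V2)=-5.665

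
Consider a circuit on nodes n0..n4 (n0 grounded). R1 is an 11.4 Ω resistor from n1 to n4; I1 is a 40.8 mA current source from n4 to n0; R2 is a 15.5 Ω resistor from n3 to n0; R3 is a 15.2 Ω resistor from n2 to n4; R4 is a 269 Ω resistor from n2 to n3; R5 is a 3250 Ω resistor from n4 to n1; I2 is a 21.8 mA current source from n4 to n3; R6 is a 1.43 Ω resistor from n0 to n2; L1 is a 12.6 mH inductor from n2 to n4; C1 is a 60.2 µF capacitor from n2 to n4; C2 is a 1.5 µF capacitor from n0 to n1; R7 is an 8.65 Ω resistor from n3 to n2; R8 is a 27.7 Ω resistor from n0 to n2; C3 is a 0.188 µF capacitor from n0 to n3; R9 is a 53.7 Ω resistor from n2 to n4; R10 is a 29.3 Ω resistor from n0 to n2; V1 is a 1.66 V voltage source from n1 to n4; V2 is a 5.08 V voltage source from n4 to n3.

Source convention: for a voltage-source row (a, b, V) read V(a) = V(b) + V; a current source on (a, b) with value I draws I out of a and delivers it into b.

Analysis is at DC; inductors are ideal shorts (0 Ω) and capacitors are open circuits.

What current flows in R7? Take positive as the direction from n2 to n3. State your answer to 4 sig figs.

MNA unknowns: 4 node voltages V₁..V_4 plus 3 source currents (L1, V1, V2)
R1: Y=0.08772 on G[1,4]
I1: z[4]−=0.0408, z[0]+=0.0408
R2: Y=0.06452 on G[3,0]
R3: Y=0.06579 on G[2,4]
R4: Y=0.003717 on G[2,3]
R5: Y=0.0003077 on G[4,1]
I2: z[4]−=0.0218, z[3]+=0.0218
R6: Y=0.6993 on G[0,2]
L1: row V2−V4=0, i_L1 at 2,4
C1: Y=0.000 on G[2,4]
C2: Y=0.000 on G[0,1]
R7: Y=0.1156 on G[3,2]
R8: Y=0.03610 on G[0,2]
C3: Y=0.000 on G[0,3]
R9: Y=0.01862 on G[2,4]
R10: Y=0.03413 on G[0,2]
V1: row V1−V4=1.66, i_V1 at 1,4
V2: row V4−V3=5.08, i_V2 at 4,3
solve → V1=2.004, V2=0.3440, V3=-4.736, V4=0.3440
aux → i_L1=-0.8709, i_V1=-0.1461, i_V2=-0.9335

0.5873 A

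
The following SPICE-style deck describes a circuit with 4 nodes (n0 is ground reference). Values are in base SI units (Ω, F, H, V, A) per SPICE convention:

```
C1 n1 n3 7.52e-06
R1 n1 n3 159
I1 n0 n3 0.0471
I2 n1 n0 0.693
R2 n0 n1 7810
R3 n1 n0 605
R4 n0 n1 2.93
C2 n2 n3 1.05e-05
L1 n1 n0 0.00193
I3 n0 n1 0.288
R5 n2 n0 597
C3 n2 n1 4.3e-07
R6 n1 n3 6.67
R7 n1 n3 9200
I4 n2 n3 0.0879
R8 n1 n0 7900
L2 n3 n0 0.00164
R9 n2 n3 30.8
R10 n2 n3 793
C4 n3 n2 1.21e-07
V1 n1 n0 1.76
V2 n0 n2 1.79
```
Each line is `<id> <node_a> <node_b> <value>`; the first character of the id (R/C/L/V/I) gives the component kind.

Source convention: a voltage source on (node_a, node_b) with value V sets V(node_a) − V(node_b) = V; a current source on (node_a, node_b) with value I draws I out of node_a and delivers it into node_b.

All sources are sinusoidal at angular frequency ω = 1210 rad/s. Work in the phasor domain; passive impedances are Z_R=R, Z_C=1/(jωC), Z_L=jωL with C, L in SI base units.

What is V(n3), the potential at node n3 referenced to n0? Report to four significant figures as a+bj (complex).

Apply KCL at each of the 3 non-ground nodes and solve the resulting linear system.
Node n1: branches {C1, R1, I2, R2, R3, R4, L1, I3, C3, R6, R7, R8, V1} → V_1 = 1.760+0.000j
Node n2: branches {C2, R5, C3, I4, R9, R10, C4, V2} → V_2 = -1.790+0.000j
Node n3: branches {C1, R1, I1, C2, R6, R7, I4, L2, R9, R10, C4} → V_3 = 0.2602+0.6231j
Source currents: i(V1)=-1.249+0.8356j, i(V2)=0.02376-0.04921j

0.2602+0.6231j V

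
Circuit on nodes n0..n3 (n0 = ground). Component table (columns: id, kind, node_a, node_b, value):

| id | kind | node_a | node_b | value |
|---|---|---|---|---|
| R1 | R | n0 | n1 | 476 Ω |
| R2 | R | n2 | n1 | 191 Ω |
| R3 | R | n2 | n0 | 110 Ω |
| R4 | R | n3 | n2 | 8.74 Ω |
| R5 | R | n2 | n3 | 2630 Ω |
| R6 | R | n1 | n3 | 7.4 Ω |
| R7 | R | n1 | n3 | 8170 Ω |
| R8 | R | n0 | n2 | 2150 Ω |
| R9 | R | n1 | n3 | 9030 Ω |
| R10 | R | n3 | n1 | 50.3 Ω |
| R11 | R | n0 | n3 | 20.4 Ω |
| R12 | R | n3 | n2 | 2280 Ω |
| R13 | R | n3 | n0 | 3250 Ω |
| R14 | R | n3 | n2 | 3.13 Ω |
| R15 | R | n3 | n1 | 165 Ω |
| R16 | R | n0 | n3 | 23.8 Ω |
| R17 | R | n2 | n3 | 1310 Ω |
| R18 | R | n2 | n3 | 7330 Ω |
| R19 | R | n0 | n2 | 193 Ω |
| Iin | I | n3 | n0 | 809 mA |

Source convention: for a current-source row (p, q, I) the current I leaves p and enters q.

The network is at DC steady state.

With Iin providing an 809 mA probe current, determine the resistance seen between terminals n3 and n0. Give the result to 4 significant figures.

R_eq = 9.287 Ω

Apply KCL at each of the 3 non-ground nodes and solve the resulting linear system.
Node n1: branches {R1, R2, R6, R7, R9, R10, R15} → V_1 = -7.412
Node n2: branches {R2, R3, R4, R5, R8, R12, R14, R17, R18, R19} → V_2 = -7.269
Node n3: branches {R4, R5, R6, R7, R9, R10, R11, R12, R13, R14, R15, R16, R17, R18, Iin} → V_3 = -7.513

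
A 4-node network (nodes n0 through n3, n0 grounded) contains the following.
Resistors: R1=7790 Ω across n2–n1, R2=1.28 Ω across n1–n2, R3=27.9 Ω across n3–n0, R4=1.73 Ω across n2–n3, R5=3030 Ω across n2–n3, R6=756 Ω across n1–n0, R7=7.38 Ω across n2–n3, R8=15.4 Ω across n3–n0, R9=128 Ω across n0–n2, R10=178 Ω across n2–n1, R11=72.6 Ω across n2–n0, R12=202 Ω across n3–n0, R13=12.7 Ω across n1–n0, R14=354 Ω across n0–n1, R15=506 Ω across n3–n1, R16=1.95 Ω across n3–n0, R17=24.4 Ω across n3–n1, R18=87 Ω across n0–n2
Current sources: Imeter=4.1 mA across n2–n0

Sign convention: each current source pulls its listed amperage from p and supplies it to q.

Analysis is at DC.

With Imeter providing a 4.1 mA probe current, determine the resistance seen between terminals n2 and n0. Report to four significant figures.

Apply KCL at each of the 3 non-ground nodes and solve the resulting linear system.
Node n1: branches {R1, R2, R6, R10, R13, R14, R15, R17} → V_1 = -0.008183
Node n2: branches {R1, R2, R4, R5, R7, R9, R10, R11, R18, Imeter} → V_2 = -0.009216
Node n3: branches {R3, R4, R5, R7, R8, R12, R15, R16, R17} → V_3 = -0.005039

R_eq = 2.248 Ω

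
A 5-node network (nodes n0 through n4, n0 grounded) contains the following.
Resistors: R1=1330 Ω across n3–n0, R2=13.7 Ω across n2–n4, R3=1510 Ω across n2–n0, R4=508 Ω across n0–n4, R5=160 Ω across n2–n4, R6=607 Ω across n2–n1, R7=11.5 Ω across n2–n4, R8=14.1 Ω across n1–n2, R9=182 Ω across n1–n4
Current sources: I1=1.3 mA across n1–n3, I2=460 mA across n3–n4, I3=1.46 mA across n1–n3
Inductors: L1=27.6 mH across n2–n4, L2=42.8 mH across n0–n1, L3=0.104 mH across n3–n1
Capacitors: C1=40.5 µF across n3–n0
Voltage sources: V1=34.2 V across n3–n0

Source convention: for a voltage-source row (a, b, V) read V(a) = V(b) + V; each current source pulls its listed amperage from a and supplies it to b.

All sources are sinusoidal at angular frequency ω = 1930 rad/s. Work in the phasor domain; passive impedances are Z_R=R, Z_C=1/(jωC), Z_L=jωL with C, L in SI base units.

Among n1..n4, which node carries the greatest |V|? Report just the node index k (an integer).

4

MNA unknowns: 4 node voltages V₁..V_4 plus 1 source current (V1)
R1: Y=0.0007519+0.000j on G[3,0]
I1: z[1]−=0.0013, z[3]+=0.0013
R2: Y=0.07299+0.000j on G[2,4]
I2: z[3]−=0.46, z[4]+=0.46
L1: Y=0.000-0.01877j on G[2,4]
R3: Y=0.0006623+0.000j on G[2,0]
L2: Y=0.000-0.01211j on G[0,1]
R4: Y=0.001969+0.000j on G[0,4]
R5: Y=0.006250+0.000j on G[2,4]
L3: Y=0.000-4.982j on G[3,1]
C1: Y=0.000+0.07816j on G[3,0]
I3: z[1]−=0.00146, z[3]+=0.00146
R6: Y=0.001647+0.000j on G[2,1]
R7: Y=0.08696+0.000j on G[2,4]
R8: Y=0.07092+0.000j on G[1,2]
R9: Y=0.005495+0.000j on G[1,4]
V1: row V3−V0=34.2, i_V1 at 3,0
solve → V1=34.12+0.07046j, V2=38.52+0.04766j, V3=34.20+0.000j, V4=40.57+0.2693j
aux → i_V1=-0.1319-2.261j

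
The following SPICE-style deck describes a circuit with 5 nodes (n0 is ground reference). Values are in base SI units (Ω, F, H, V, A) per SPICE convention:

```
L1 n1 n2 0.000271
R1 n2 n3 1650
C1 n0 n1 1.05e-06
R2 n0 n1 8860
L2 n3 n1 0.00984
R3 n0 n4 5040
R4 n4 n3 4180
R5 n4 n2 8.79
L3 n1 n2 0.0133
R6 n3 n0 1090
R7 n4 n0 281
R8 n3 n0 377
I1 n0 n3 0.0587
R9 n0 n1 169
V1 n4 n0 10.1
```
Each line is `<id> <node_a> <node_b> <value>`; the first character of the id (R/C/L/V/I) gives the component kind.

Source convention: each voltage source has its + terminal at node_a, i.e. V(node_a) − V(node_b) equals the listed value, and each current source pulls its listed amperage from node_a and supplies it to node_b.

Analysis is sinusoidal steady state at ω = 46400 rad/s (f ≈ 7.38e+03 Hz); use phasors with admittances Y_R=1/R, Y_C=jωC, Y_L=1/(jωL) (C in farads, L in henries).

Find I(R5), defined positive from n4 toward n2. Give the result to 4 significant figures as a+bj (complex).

Apply KCL at each of the 4 non-ground nodes and solve the resulting linear system.
Node n1: branches {L1, C1, R2, L2, L3, R9} → V_1 = 10.52-11.01j
Node n2: branches {L1, R1, R5, L3} → V_2 = 5.046-3.887j
Node n3: branches {R1, L2, R4, R6, R8, I1} → V_3 = 9.572-1.002j
Node n4: branches {R3, R4, R5, R7, V1} → V_4 = 10.10+0.000j
Source currents: i(V1)=-0.6131-0.4424j

0.5750+0.4422j A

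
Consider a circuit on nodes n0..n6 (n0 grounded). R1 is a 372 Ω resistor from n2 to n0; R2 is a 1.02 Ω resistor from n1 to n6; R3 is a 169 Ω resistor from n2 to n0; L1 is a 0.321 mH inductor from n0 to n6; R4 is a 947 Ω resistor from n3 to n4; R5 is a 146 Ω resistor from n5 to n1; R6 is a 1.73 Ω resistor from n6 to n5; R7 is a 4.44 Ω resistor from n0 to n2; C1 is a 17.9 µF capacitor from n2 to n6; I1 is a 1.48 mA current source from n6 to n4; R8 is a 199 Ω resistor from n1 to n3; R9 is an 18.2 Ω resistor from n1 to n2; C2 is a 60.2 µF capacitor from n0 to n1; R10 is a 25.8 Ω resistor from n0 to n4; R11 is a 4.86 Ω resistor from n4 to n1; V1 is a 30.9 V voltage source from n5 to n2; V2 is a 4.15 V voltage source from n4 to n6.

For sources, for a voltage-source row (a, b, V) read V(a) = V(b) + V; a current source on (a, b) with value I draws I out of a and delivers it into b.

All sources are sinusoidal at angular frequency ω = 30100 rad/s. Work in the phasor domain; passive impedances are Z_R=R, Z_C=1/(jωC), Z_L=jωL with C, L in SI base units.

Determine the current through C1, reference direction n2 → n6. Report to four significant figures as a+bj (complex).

-5.525-8.083j A

Element admittances at ω=30100 rad/s:
  Y(R1) = 0.002688+0.000j S between n2,n0
  Y(R2) = 0.9804+0.000j S between n1,n6
  Y(R3) = 0.005917+0.000j S between n2,n0
  Y(L1) = 0.000-0.1035j S between n0,n6
  Y(R4) = 0.001056+0.000j S between n3,n4
  Y(R5) = 0.006849+0.000j S between n5,n1
  Y(R6) = 0.5780+0.000j S between n6,n5
  Y(R7) = 0.2252+0.000j S between n0,n2
  Y(C1) = 0.000+0.5388j S between n2,n6
  I1: injects 0.00148 A into n4 (from n6)
  Y(R8) = 0.005025+0.000j S between n1,n3
  Y(R9) = 0.05495+0.000j S between n1,n2
  Y(C2) = 0.000+1.812j S between n0,n1
  Y(R10) = 0.03876+0.000j S between n0,n4
  Y(R11) = 0.2058+0.000j S between n4,n1
  V1: constraint V(n5)−V(n2) = 30.9
  V2: constraint V(n4)−V(n6) = 4.15
Assemble and solve the 8×8 MNA system:
  V(n1)=-0.7226-1.776j  V(n2)=-13.26+6.922j  V(n3)=0.4257-2.046j  V(n4)=5.890-3.332j  V(n5)=17.64+6.922j  V(n6)=1.740-3.332j
  i(V1)=-9.315-5.987j  i(V2)=-1.593+0.4506j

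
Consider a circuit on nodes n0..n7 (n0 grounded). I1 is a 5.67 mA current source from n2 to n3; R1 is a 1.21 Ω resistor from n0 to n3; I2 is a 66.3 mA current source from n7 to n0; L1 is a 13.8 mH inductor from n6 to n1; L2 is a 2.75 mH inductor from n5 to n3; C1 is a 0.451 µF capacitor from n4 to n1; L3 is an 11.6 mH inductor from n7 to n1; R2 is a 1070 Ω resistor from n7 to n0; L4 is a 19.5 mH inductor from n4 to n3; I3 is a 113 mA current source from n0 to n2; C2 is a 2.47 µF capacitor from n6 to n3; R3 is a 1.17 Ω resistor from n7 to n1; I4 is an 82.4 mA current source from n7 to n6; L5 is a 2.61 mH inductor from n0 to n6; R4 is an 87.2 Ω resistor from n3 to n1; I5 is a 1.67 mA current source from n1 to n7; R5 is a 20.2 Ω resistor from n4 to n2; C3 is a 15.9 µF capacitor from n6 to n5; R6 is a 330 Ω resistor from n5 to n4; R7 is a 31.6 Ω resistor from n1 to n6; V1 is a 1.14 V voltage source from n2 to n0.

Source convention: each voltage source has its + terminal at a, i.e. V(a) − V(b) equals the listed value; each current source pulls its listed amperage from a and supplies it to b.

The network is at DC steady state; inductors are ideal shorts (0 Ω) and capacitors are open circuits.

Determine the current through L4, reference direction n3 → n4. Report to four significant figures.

-0.05297 A

Element admittances at DC:
  I1: injects 0.00567 A into n3 (from n2)
  Y(R1) = 0.8264 S between n0,n3
  I2: injects 0.0663 A into n0 (from n7)
  L1: short n6↔n1 (DC inductor)
  L2: short n5↔n3 (DC inductor)
  Y(C1) = 0.000 S between n4,n1
  L3: short n7↔n1 (DC inductor)
  Y(R2) = 0.0009346 S between n7,n0
  L4: short n4↔n3 (DC inductor)
  I3: injects 0.113 A into n2 (from n0)
  Y(C2) = 0.000 S between n6,n3
  Y(R3) = 0.8547 S between n7,n1
  I4: injects 0.0824 A into n6 (from n7)
  L5: short n0↔n6 (DC inductor)
  Y(R4) = 0.01147 S between n3,n1
  I5: injects 0.00167 A into n7 (from n1)
  Y(R5) = 0.04950 S between n4,n2
  Y(C3) = 0.000 S between n6,n5
  Y(R6) = 0.003030 S between n5,n4
  Y(R7) = 0.03165 S between n1,n6
  V1: constraint V(n2)−V(n0) = 1.14
Assemble and solve the 13×13 MNA system:
  V(n1)=0.000  V(n2)=1.140  V(n3)=0.06998  V(n4)=0.06998  V(n5)=0.06998  V(n6)=0.000  V(n7)=0.000
  i(L1)=0.1479  i(L2)=0.000  i(L3)=-0.1470  i(L4)=0.05297  i(L5)=0.06550  i(V1)=0.05436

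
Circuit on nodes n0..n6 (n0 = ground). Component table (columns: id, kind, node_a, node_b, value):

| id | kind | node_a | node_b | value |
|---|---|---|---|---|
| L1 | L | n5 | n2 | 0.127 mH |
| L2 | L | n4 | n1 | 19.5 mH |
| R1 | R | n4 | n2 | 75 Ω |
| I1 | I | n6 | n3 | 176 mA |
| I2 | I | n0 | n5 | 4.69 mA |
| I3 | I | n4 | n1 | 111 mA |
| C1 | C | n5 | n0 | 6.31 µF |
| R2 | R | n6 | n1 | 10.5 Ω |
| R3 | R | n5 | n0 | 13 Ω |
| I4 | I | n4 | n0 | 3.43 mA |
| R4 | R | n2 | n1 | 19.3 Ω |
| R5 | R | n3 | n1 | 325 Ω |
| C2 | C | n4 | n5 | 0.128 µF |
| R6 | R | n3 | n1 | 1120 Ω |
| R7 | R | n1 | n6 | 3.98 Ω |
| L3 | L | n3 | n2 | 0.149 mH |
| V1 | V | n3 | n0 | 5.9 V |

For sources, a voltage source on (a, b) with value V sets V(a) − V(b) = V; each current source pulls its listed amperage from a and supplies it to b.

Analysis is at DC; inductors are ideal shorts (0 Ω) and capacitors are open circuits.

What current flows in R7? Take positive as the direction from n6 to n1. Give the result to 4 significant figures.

Apply KCL at each of the 6 non-ground nodes and solve the resulting linear system.
Node n1: branches {L2, I3, R2, R4, R5, R6, R7} → V_1 = 3.304
Node n2: branches {L1, R1, R4, L3} → V_2 = 5.900
Node n3: branches {I1, R5, R6, L3, V1} → V_3 = 5.900
Node n4: branches {L2, R1, I3, I4, C2} → V_4 = 3.304
Node n5: branches {L1, I2, C1, R3, C2} → V_5 = 5.900
Node n6: branches {I1, R2, R7} → V_6 = 2.796
Source currents: i(L1)=-0.4492, i(L2)=-0.07982, i(L3)=0.6183, i(V1)=-0.4526

-0.1276 A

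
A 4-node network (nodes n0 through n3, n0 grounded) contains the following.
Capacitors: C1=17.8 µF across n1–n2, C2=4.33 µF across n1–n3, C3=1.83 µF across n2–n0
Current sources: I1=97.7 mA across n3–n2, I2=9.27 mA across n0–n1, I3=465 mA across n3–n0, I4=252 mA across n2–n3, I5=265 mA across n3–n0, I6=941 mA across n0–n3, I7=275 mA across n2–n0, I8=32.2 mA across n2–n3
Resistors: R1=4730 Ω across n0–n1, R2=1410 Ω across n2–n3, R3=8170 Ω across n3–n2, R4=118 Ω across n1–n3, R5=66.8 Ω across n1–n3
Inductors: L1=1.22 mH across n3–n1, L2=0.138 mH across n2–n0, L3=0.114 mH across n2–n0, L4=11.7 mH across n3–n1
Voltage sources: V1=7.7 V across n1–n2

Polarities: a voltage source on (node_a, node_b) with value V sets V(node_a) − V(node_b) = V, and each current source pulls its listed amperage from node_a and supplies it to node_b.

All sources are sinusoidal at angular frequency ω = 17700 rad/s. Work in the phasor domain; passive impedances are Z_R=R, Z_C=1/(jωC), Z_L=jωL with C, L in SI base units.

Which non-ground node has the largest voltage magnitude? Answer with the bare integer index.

Apply KCL at each of the 3 non-ground nodes and solve the resulting linear system.
Node n1: branches {C1, C2, R1, L1, I2, R4, R5, L4, V1} → V_1 = 7.700-0.06459j
Node n2: branches {C1, I1, L2, R2, C3, I4, R3, L3, I7, I8, V1} → V_2 = -1.565e-05-0.06459j
Node n3: branches {C2, I1, L1, I3, R2, I4, R3, R4, I5, I6, R5, I8, L4} → V_3 = 15.36-8.110j
Source currents: i(V1)=0.3924-2.419j

3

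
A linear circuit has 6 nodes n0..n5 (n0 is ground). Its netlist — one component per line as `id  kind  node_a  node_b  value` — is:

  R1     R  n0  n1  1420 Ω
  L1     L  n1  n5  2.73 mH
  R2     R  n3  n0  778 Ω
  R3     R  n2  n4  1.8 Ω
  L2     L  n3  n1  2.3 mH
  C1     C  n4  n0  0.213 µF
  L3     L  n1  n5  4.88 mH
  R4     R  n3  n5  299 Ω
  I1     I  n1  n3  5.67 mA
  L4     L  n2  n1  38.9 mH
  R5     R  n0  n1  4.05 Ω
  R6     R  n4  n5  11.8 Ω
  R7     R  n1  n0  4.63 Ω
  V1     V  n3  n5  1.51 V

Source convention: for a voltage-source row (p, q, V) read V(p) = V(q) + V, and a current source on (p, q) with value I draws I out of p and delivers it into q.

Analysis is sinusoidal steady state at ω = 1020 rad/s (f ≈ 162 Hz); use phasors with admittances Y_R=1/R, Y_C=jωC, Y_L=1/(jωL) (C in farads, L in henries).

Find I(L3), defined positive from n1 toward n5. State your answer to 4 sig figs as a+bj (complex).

-0.001876-0.1282j A

Element admittances at ω=1020 rad/s:
  Y(R1) = 0.0007042+0.000j S between n0,n1
  Y(L1) = 0.000-0.3591j S between n1,n5
  Y(R2) = 0.001285+0.000j S between n3,n0
  Y(R3) = 0.5556+0.000j S between n2,n4
  Y(L2) = 0.000-0.4263j S between n3,n1
  Y(C1) = 0.000+0.0002173j S between n4,n0
  Y(L3) = 0.000-0.2009j S between n1,n5
  Y(R4) = 0.003344+0.000j S between n3,n5
  I1: injects 0.00567 A into n3 (from n1)
  Y(L4) = 0.000-0.02520j S between n2,n1
  Y(R5) = 0.2469+0.000j S between n0,n1
  Y(R6) = 0.08475+0.000j S between n4,n5
  Y(R7) = 0.2160+0.000j S between n1,n0
  V1: constraint V(n3)−V(n5) = 1.51
Assemble and solve the 6×6 MNA system:
  V(n1)=-0.002486+0.0002478j  V(n2)=-0.5771-0.1859j  V(n3)=0.8695+0.009585j  V(n4)=-0.5856-0.1598j  V(n5)=-0.6405+0.009585j
  i(V1)=-0.004478+0.3717j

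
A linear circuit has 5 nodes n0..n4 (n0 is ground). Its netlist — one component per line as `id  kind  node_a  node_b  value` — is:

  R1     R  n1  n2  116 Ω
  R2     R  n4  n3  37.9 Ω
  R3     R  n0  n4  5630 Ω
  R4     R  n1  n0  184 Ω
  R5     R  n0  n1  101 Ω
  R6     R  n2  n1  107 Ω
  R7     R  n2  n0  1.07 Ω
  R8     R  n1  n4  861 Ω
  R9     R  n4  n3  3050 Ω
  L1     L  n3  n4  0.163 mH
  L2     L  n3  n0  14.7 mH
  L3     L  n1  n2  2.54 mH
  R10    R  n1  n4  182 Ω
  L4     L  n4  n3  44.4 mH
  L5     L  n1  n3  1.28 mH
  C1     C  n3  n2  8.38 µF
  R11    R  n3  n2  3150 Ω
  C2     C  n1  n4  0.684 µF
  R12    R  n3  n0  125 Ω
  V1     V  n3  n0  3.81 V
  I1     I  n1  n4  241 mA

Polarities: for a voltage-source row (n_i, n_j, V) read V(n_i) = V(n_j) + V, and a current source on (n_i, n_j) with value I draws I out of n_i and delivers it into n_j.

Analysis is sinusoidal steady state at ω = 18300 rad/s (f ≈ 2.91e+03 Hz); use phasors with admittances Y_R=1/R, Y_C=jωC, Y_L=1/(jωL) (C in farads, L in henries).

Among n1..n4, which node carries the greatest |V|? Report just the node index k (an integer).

4

Apply KCL at each of the 4 non-ground nodes and solve the resulting linear system.
Node n1: branches {R1, R4, R5, R6, R8, L3, R10, L5, C2, I1} → V_1 = -0.8182-3.446j
Node n2: branches {R1, R6, R7, L3, C1, R11} → V_2 = -0.01330+0.5685j
Node n3: branches {R2, R9, L1, L2, L4, L5, C1, R11, R12, V1} → V_3 = 3.810+0.000j
Node n4: branches {R2, R3, R8, R9, L1, R10, L4, C2, I1} → V_4 = 4.137+0.7460j
Source currents: i(V1)=-0.006236-0.4644j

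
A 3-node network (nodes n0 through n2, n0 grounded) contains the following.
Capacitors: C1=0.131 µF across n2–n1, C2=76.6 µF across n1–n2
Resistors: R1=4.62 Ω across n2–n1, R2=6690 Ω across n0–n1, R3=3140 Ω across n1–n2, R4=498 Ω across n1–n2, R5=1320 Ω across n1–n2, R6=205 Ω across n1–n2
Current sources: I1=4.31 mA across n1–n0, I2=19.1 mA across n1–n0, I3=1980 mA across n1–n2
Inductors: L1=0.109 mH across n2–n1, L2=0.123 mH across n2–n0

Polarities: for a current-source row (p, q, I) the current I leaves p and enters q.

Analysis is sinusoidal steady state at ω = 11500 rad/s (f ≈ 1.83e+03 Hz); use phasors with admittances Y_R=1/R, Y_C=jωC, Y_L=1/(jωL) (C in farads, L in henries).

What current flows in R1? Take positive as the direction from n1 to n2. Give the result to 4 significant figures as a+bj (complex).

MNA unknowns: 2 node voltages V₁..V_2
C1: Y=0.000+0.001507j on G[2,1]
R1: Y=0.2165+0.000j on G[2,1]
R2: Y=0.0001495+0.000j on G[0,1]
R3: Y=0.0003185+0.000j on G[1,2]
R4: Y=0.002008+0.000j on G[1,2]
I1: z[1]−=0.00431, z[0]+=0.00431
R5: Y=0.0007576+0.000j on G[1,2]
L1: Y=0.000-0.7978j on G[2,1]
I2: z[1]−=0.0191, z[0]+=0.0191
R6: Y=0.004878+0.000j on G[1,2]
L2: Y=0.000-0.7070j on G[2,0]
C2: Y=0.000+0.8809j on G[1,2]
I3: z[1]−=1.98, z[2]+=1.98
solve → V1=-7.811+2.913j, V2=0.0006159-0.03146j

-1.691+0.6373j A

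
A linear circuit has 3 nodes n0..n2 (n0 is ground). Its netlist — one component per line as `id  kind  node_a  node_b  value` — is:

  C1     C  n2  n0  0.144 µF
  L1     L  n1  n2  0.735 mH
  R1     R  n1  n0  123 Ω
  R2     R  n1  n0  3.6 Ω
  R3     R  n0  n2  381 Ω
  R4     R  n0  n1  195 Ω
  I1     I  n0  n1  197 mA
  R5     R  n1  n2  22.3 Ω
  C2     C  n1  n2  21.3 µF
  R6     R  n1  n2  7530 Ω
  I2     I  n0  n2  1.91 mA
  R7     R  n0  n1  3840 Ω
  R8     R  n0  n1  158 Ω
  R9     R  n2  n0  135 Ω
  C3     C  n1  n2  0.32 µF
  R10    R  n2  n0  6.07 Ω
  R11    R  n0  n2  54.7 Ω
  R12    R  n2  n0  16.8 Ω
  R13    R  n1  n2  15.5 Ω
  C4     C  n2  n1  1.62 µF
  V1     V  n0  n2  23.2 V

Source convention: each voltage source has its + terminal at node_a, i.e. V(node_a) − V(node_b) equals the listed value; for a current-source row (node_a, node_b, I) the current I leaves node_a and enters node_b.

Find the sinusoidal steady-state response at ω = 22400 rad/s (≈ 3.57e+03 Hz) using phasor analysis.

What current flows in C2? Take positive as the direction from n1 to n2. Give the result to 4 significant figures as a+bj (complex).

Apply KCL at each of the 2 non-ground nodes and solve the resulting linear system.
Node n1: branches {L1, R1, R2, R4, I1, R5, C2, R6, R7, R8, C3, R13, C4} → V_1 = -15.53-8.658j
Node n2: branches {C1, L1, R3, R5, C2, R6, I2, R9, C3, R10, R11, R12, R13, C4, V1} → V_2 = -23.20+0.000j
Source currents: i(V1)=-10.68-2.652j

4.131+3.657j A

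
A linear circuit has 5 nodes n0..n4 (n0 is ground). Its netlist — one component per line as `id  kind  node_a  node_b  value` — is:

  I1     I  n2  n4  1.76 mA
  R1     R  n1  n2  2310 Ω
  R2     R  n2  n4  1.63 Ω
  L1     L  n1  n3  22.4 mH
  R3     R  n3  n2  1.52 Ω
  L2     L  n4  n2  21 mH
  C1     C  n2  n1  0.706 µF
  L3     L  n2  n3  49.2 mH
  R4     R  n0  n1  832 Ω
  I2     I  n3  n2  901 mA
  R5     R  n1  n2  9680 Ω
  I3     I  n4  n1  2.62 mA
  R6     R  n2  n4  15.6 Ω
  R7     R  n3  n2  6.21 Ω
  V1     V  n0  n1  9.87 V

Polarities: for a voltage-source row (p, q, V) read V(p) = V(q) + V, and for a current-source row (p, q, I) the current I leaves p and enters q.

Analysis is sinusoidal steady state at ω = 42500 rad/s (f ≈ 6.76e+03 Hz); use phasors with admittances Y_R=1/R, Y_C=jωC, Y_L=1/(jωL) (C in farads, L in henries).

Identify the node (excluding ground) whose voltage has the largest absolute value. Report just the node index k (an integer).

3

MNA unknowns: 4 node voltages V₁..V_4 plus 1 source current (V1)
I1: z[2]−=0.00176, z[4]+=0.00176
R1: Y=0.0004329+0.000j on G[1,2]
R2: Y=0.6135+0.000j on G[2,4]
L1: Y=0.000-0.001050j on G[1,3]
R3: Y=0.6579+0.000j on G[3,2]
L2: Y=0.000-0.001120j on G[4,2]
C1: Y=0.000+0.03001j on G[2,1]
L3: Y=0.000-0.0004782j on G[2,3]
R4: Y=0.001202+0.000j on G[0,1]
I2: z[3]−=0.901, z[2]+=0.901
R5: Y=0.0001033+0.000j on G[1,2]
I3: z[4]−=0.00262, z[1]+=0.00262
R6: Y=0.06410+0.000j on G[2,4]
R7: Y=0.1610+0.000j on G[3,2]
V1: row V0−V1=9.87, i_V1 at 0,1
solve → V1=-9.870+0.000j, V2=-9.912+0.08964j, V3=-11.01+0.08753j, V4=-9.913+0.08964j
aux → i_V1=-0.01186+0.000j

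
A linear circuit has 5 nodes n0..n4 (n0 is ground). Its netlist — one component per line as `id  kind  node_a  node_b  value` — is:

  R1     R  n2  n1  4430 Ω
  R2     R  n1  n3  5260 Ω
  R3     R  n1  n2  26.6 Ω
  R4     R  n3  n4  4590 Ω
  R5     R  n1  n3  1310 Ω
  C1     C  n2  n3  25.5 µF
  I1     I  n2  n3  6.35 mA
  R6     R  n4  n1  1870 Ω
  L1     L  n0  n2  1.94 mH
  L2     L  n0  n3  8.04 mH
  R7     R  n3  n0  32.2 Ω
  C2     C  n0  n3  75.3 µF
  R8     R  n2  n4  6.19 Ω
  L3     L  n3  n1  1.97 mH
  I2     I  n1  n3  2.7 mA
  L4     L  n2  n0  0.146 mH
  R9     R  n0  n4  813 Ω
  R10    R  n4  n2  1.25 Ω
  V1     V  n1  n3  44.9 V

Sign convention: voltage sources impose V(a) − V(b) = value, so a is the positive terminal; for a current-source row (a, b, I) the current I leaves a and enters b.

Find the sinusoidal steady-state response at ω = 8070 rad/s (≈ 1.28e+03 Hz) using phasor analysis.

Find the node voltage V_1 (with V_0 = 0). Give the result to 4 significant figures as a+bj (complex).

44.76+2.569j V

MNA unknowns: 4 node voltages V₁..V_4 plus 1 source current (V1)
R1: Y=0.0002257+0.000j on G[2,1]
R2: Y=0.0001901+0.000j on G[1,3]
R3: Y=0.03759+0.000j on G[1,2]
R4: Y=0.0002179+0.000j on G[3,4]
R5: Y=0.0007634+0.000j on G[1,3]
C1: Y=0.000+0.2058j on G[2,3]
I1: z[2]−=0.00635, z[3]+=0.00635
R6: Y=0.0005348+0.000j on G[4,1]
L1: Y=0.000-0.06387j on G[0,2]
L2: Y=0.000-0.01541j on G[0,3]
R7: Y=0.03106+0.000j on G[3,0]
C2: Y=0.000+0.6077j on G[0,3]
R8: Y=0.1616+0.000j on G[2,4]
L3: Y=0.000-0.06290j on G[3,1]
I2: z[1]−=0.0027, z[3]+=0.0027
L4: Y=0.000-0.8487j on G[2,0]
R9: Y=0.001230+0.000j on G[0,4]
R10: Y=0.8000+0.000j on G[4,2]
V1: row V1−V3=44.9, i_V1 at 1,3
solve → V1=44.76+2.569j, V2=-0.004010+1.672j, V3=-0.1443+2.569j, V4=0.02080+1.670j
aux → i_V1=-1.762+2.790j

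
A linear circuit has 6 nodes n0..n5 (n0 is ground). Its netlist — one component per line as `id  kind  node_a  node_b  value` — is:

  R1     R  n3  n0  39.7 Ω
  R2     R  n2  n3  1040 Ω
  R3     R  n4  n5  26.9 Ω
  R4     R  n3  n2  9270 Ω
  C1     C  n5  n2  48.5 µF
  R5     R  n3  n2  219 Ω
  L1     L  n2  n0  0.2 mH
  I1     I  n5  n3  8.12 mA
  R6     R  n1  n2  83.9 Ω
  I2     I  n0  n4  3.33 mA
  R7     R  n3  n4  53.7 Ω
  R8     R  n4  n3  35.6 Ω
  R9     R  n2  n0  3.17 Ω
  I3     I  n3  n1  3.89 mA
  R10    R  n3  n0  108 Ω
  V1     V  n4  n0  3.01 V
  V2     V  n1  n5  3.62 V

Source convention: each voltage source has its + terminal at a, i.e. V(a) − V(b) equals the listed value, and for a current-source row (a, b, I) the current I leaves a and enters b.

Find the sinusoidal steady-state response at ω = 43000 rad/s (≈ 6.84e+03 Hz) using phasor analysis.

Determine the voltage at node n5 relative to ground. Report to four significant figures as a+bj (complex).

0.2940+0.07287j V

Element admittances at ω=43000 rad/s:
  Y(R1) = 0.02519+0.000j S between n3,n0
  Y(R2) = 0.0009615+0.000j S between n2,n3
  Y(R3) = 0.03717+0.000j S between n4,n5
  Y(R4) = 0.0001079+0.000j S between n3,n2
  Y(C1) = 0.000+2.086j S between n5,n2
  Y(R5) = 0.004566+0.000j S between n3,n2
  Y(L1) = 0.000-0.1163j S between n2,n0
  I1: injects 0.00812 A into n3 (from n5)
  Y(R6) = 0.01192+0.000j S between n1,n2
  I2: injects 0.00333 A into n4 (from n0)
  Y(R7) = 0.01862+0.000j S between n3,n4
  Y(R8) = 0.02809+0.000j S between n4,n3
  Y(R9) = 0.3155+0.000j S between n2,n0
  I3: injects 0.00389 A into n1 (from n3)
  Y(R10) = 0.009259+0.000j S between n3,n0
  V1: constraint V(n4)−V(n0) = 3.01
  V2: constraint V(n1)−V(n5) = 3.62
Assemble and solve the 7×7 MNA system:
  V(n1)=3.914+0.07287j  V(n2)=0.2952+0.09858j  V(n3)=1.688+0.006400j  V(n4)=3.010+0.000j  V(n5)=0.2940+0.07287j
  i(V1)=-0.1594+0.003008j  i(V2)=-0.03924+0.0003063j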